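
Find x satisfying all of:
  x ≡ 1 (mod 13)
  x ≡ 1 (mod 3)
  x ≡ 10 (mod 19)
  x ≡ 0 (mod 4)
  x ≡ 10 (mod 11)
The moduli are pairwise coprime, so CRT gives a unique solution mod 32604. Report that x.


Product of moduli M = 13 · 3 · 19 · 4 · 11 = 32604.
Merge one congruence at a time:
  Start: x ≡ 1 (mod 13).
  Combine with x ≡ 1 (mod 3); new modulus lcm = 39.
    Write x = 1 + 13·t and substitute into x ≡ 1 (mod 3): 13·t ≡ 1 − 1 = 0 (mod 3).
    Reduce coefficients mod 3: 1·t ≡ 0 (mod 3).
    So t ≡ 0 (mod 3).
    Then x = 1 + 13·0 = 1, valid modulo lcm(13, 3) = 39: x ≡ 1 (mod 39).
  Combine with x ≡ 10 (mod 19); new modulus lcm = 741.
    Write x = 1 + 39·t and substitute into x ≡ 10 (mod 19): 39·t ≡ 10 − 1 = 9 (mod 19).
    Reduce coefficients mod 19: 1·t ≡ 9 (mod 19).
    So t ≡ 9 (mod 19).
    Then x = 1 + 39·9 = 352, valid modulo lcm(39, 19) = 741: x ≡ 352 (mod 741).
  Combine with x ≡ 0 (mod 4); new modulus lcm = 2964.
    Write x = 352 + 741·t and substitute into x ≡ 0 (mod 4): 741·t ≡ 0 − 352 = -352 (mod 4).
    Reduce coefficients mod 4: 1·t ≡ 0 (mod 4).
    So t ≡ 0 (mod 4).
    Then x = 352 + 741·0 = 352, valid modulo lcm(741, 4) = 2964: x ≡ 352 (mod 2964).
  Combine with x ≡ 10 (mod 11); new modulus lcm = 32604.
    Write x = 352 + 2964·t and substitute into x ≡ 10 (mod 11): 2964·t ≡ 10 − 352 = -342 (mod 11).
    Reduce coefficients mod 11: 5·t ≡ 10 (mod 11).
    The inverse of 5 mod 11 is 9 (since 5·9 = 45 = 4·11 + 1), so t ≡ 9·10 = 90 ≡ 2 (mod 11).
    Then x = 352 + 2964·2 = 6280, valid modulo lcm(2964, 11) = 32604: x ≡ 6280 (mod 32604).
Verify against each original: 6280 mod 13 = 1, 6280 mod 3 = 1, 6280 mod 19 = 10, 6280 mod 4 = 0, 6280 mod 11 = 10.

x ≡ 6280 (mod 32604).


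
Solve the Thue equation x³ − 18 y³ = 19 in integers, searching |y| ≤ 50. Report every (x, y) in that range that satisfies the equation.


The equation is x³ - 18y³ = 19. For fixed y, x³ = 18·y³ + 19, so a solution requires the RHS to be a perfect cube.
Strategy: iterate y from -50 to 50, compute RHS = 18·y³ + 19, and check whether it is a (positive or negative) perfect cube.
Check small values of y:
  y = 0: RHS = 19 is not a perfect cube.
  y = 1: RHS = 37 is not a perfect cube.
  y = -1: RHS = 1 = (1)³ ⇒ x = 1 works.
  y = 2: RHS = 163 is not a perfect cube.
  y = -2: RHS = -125 = (-5)³ ⇒ x = -5 works.
  y = 3: RHS = 505 is not a perfect cube.
  y = -3: RHS = -467 is not a perfect cube.
Continuing the search up to |y| = 50 finds no further solutions beyond those listed.
Collected solutions: (1, -1), (-5, -2).

Solutions (with |y| ≤ 50): (1, -1), (-5, -2).


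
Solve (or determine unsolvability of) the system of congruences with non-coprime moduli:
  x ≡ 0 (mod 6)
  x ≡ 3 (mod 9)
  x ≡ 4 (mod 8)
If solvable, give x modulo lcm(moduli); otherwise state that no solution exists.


Moduli 6, 9, 8 are not pairwise coprime, so CRT works modulo lcm(m_i) when all pairwise compatibility conditions hold.
Pairwise compatibility: gcd(m_i, m_j) must divide a_i - a_j for every pair.
Merge one congruence at a time:
  Start: x ≡ 0 (mod 6).
  Combine with x ≡ 3 (mod 9): gcd(6, 9) = 3; 3 - 0 = 3, which IS divisible by 3, so compatible.
    Write x = 0 + 6·t and substitute into x ≡ 3 (mod 9): 6·t ≡ 3 − 0 = 3 (mod 9).
    Divide the congruence (and modulus) by g = 3: 2·t ≡ 1 (mod 3).
    The inverse of 2 mod 3 is 2 (since 2·2 = 4 = 1·3 + 1), so t ≡ 2·1 = 2 ≡ 2 (mod 3).
    Then x = 0 + 6·2 = 12, valid modulo lcm(6, 9) = 18: x ≡ 12 (mod 18).
  Combine with x ≡ 4 (mod 8): gcd(18, 8) = 2; 4 - 12 = -8, which IS divisible by 2, so compatible.
    Write x = 12 + 18·t and substitute into x ≡ 4 (mod 8): 18·t ≡ 4 − 12 = -8 (mod 8).
    Divide the congruence (and modulus) by g = 2: 9·t ≡ -4 (mod 4).
    Reduce coefficients mod 4: 1·t ≡ 0 (mod 4).
    So t ≡ 0 (mod 4).
    Then x = 12 + 18·0 = 12, valid modulo lcm(18, 8) = 72: x ≡ 12 (mod 72).
Verify: 12 mod 6 = 0, 12 mod 9 = 3, 12 mod 8 = 4.

x ≡ 12 (mod 72).


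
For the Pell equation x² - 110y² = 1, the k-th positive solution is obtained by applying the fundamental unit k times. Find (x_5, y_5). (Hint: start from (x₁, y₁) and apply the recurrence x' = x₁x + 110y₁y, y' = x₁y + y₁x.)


Step 1: Find the fundamental solution (x₁, y₁) of x² - 110y² = 1.
  Expand √110 as a continued fraction. a₀ = ⌊√110⌋ = 10; iterate m_{k+1} = d_k·a_k − m_k, d_{k+1} = (110 − m_{k+1}²)/d_k, a_{k+1} = ⌊(a₀ + m_{k+1})/d_{k+1}⌋ (starting m₀ = 0, d₀ = 1), with convergents p_k = a_k·p_{k-1} + p_{k-2}, q_k = a_k·q_{k-1} + q_{k-2} (p₋₁ = 1, q₋₁ = 0):
  k = 0: a₀ = 10; p₀/q₀ = 10/1; p₀² − 110·q₀² = 100 − 110 = -10.
  k = 1: m = 10, d = 10, a = ⌊(10 + 10)/10⌋ = 2; p/q = (2·10 + 1)/(2·1 + 0) = 21/2; p² − 110·q² = 441 − 440 = 1.
  The first convergent with p² − 110·q² = 1 gives the fundamental solution (x₁, y₁) = (21, 2).
Step 2: Apply the recurrence (x_{n+1}, y_{n+1}) = (x₁x_n + 110y₁y_n, x₁y_n + y₁x_n) repeatedly.
  From (x_1, y_1) = (21, 2): x_2 = 21·21 + 110·2·2 = 881; y_2 = 21·2 + 2·21 = 84.
  From (x_2, y_2) = (881, 84): x_3 = 21·881 + 110·2·84 = 36981; y_3 = 21·84 + 2·881 = 3526.
  From (x_3, y_3) = (36981, 3526): x_4 = 21·36981 + 110·2·3526 = 1552321; y_4 = 21·3526 + 2·36981 = 148008.
  From (x_4, y_4) = (1552321, 148008): x_5 = 21·1552321 + 110·2·148008 = 65160501; y_5 = 21·148008 + 2·1552321 = 6212810.
Step 3: Verify x_5² - 110·y_5² = 4245890890571001 - 4245890890571000 = 1 (should be 1). ✓

(x_1, y_1) = (21, 2); (x_5, y_5) = (65160501, 6212810).


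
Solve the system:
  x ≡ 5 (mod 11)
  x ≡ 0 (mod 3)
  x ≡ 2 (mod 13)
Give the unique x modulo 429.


Moduli 11, 3, 13 are pairwise coprime; by CRT there is a unique solution modulo M = 11 · 3 · 13 = 429.
Solve pairwise, accumulating the modulus:
  Start with x ≡ 5 (mod 11).
  Combine with x ≡ 0 (mod 3): since gcd(11, 3) = 1, we get a unique residue mod 33.
    Write x = 5 + 11·t and substitute into x ≡ 0 (mod 3): 11·t ≡ 0 − 5 = -5 (mod 3).
    Reduce coefficients mod 3: 2·t ≡ 1 (mod 3).
    The inverse of 2 mod 3 is 2 (since 2·2 = 4 = 1·3 + 1), so t ≡ 2·1 = 2 ≡ 2 (mod 3).
    Then x = 5 + 11·2 = 27, valid modulo lcm(11, 3) = 33: x ≡ 27 (mod 33).
  Combine with x ≡ 2 (mod 13): since gcd(33, 13) = 1, we get a unique residue mod 429.
    Write x = 27 + 33·t and substitute into x ≡ 2 (mod 13): 33·t ≡ 2 − 27 = -25 (mod 13).
    Reduce coefficients mod 13: 7·t ≡ 1 (mod 13).
    The inverse of 7 mod 13 is 2 (since 7·2 = 14 = 1·13 + 1), so t ≡ 2·1 = 2 ≡ 2 (mod 13).
    Then x = 27 + 33·2 = 93, valid modulo lcm(33, 13) = 429: x ≡ 93 (mod 429).
Verify: 93 mod 11 = 5 ✓, 93 mod 3 = 0 ✓, 93 mod 13 = 2 ✓.

x ≡ 93 (mod 429).


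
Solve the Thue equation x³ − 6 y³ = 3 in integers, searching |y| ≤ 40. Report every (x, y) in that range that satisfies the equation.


The equation is x³ - 6y³ = 3. For fixed y, x³ = 6·y³ + 3, so a solution requires the RHS to be a perfect cube.
Strategy: iterate y from -40 to 40, compute RHS = 6·y³ + 3, and check whether it is a (positive or negative) perfect cube.
Check small values of y:
  y = 0: RHS = 3 is not a perfect cube.
  y = 1: RHS = 9 is not a perfect cube.
  y = -1: RHS = -3 is not a perfect cube.
  y = 2: RHS = 51 is not a perfect cube.
  y = -2: RHS = -45 is not a perfect cube.
  y = 3: RHS = 165 is not a perfect cube.
  y = -3: RHS = -159 is not a perfect cube.
Continuing the search up to |y| = 40 finds no solutions either.
No (x, y) in the scanned range satisfies the equation.

No integer solutions with |y| ≤ 40.


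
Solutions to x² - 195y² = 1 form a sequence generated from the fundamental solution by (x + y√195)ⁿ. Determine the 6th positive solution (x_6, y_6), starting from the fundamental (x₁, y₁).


Step 1: Find the fundamental solution (x₁, y₁) of x² - 195y² = 1.
  Expand √195 as a continued fraction. a₀ = ⌊√195⌋ = 13; iterate m_{k+1} = d_k·a_k − m_k, d_{k+1} = (195 − m_{k+1}²)/d_k, a_{k+1} = ⌊(a₀ + m_{k+1})/d_{k+1}⌋ (starting m₀ = 0, d₀ = 1), with convergents p_k = a_k·p_{k-1} + p_{k-2}, q_k = a_k·q_{k-1} + q_{k-2} (p₋₁ = 1, q₋₁ = 0):
  k = 0: a₀ = 13; p₀/q₀ = 13/1; p₀² − 195·q₀² = 169 − 195 = -26.
  k = 1: m = 13, d = 26, a = ⌊(13 + 13)/26⌋ = 1; p/q = (1·13 + 1)/(1·1 + 0) = 14/1; p² − 195·q² = 196 − 195 = 1.
  The first convergent with p² − 195·q² = 1 gives the fundamental solution (x₁, y₁) = (14, 1).
Step 2: Apply the recurrence (x_{n+1}, y_{n+1}) = (x₁x_n + 195y₁y_n, x₁y_n + y₁x_n) repeatedly.
  From (x_1, y_1) = (14, 1): x_2 = 14·14 + 195·1·1 = 391; y_2 = 14·1 + 1·14 = 28.
  From (x_2, y_2) = (391, 28): x_3 = 14·391 + 195·1·28 = 10934; y_3 = 14·28 + 1·391 = 783.
  From (x_3, y_3) = (10934, 783): x_4 = 14·10934 + 195·1·783 = 305761; y_4 = 14·783 + 1·10934 = 21896.
  From (x_4, y_4) = (305761, 21896): x_5 = 14·305761 + 195·1·21896 = 8550374; y_5 = 14·21896 + 1·305761 = 612305.
  From (x_5, y_5) = (8550374, 612305): x_6 = 14·8550374 + 195·1·612305 = 239104711; y_6 = 14·612305 + 1·8550374 = 17122644.
Step 3: Verify x_6² - 195·y_6² = 57171062822393521 - 57171062822393520 = 1 (should be 1). ✓

(x_1, y_1) = (14, 1); (x_6, y_6) = (239104711, 17122644).


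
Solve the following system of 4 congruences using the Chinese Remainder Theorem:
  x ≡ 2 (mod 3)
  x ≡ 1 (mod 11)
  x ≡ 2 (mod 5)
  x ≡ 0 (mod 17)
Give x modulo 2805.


Product of moduli M = 3 · 11 · 5 · 17 = 2805.
Merge one congruence at a time:
  Start: x ≡ 2 (mod 3).
  Combine with x ≡ 1 (mod 11); new modulus lcm = 33.
    Write x = 2 + 3·t and substitute into x ≡ 1 (mod 11): 3·t ≡ 1 − 2 = -1 (mod 11).
    Reduce coefficients mod 11: 3·t ≡ 10 (mod 11).
    The inverse of 3 mod 11 is 4 (since 3·4 = 12 = 1·11 + 1), so t ≡ 4·10 = 40 ≡ 7 (mod 11).
    Then x = 2 + 3·7 = 23, valid modulo lcm(3, 11) = 33: x ≡ 23 (mod 33).
  Combine with x ≡ 2 (mod 5); new modulus lcm = 165.
    Write x = 23 + 33·t and substitute into x ≡ 2 (mod 5): 33·t ≡ 2 − 23 = -21 (mod 5).
    Reduce coefficients mod 5: 3·t ≡ 4 (mod 5).
    The inverse of 3 mod 5 is 2 (since 3·2 = 6 = 1·5 + 1), so t ≡ 2·4 = 8 ≡ 3 (mod 5).
    Then x = 23 + 33·3 = 122, valid modulo lcm(33, 5) = 165: x ≡ 122 (mod 165).
  Combine with x ≡ 0 (mod 17); new modulus lcm = 2805.
    Write x = 122 + 165·t and substitute into x ≡ 0 (mod 17): 165·t ≡ 0 − 122 = -122 (mod 17).
    Reduce coefficients mod 17: 12·t ≡ 14 (mod 17).
    The inverse of 12 mod 17 is 10 (since 12·10 = 120 = 7·17 + 1), so t ≡ 10·14 = 140 ≡ 4 (mod 17).
    Then x = 122 + 165·4 = 782, valid modulo lcm(165, 17) = 2805: x ≡ 782 (mod 2805).
Verify against each original: 782 mod 3 = 2, 782 mod 11 = 1, 782 mod 5 = 2, 782 mod 17 = 0.

x ≡ 782 (mod 2805).


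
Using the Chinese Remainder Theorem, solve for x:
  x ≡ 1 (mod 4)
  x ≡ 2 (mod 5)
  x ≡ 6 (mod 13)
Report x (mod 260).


Moduli 4, 5, 13 are pairwise coprime; by CRT there is a unique solution modulo M = 4 · 5 · 13 = 260.
Solve pairwise, accumulating the modulus:
  Start with x ≡ 1 (mod 4).
  Combine with x ≡ 2 (mod 5): since gcd(4, 5) = 1, we get a unique residue mod 20.
    Write x = 1 + 4·t and substitute into x ≡ 2 (mod 5): 4·t ≡ 2 − 1 = 1 (mod 5).
    The inverse of 4 mod 5 is 4 (since 4·4 = 16 = 3·5 + 1), so t ≡ 4·1 = 4 ≡ 4 (mod 5).
    Then x = 1 + 4·4 = 17, valid modulo lcm(4, 5) = 20: x ≡ 17 (mod 20).
  Combine with x ≡ 6 (mod 13): since gcd(20, 13) = 1, we get a unique residue mod 260.
    Write x = 17 + 20·t and substitute into x ≡ 6 (mod 13): 20·t ≡ 6 − 17 = -11 (mod 13).
    Reduce coefficients mod 13: 7·t ≡ 2 (mod 13).
    The inverse of 7 mod 13 is 2 (since 7·2 = 14 = 1·13 + 1), so t ≡ 2·2 = 4 ≡ 4 (mod 13).
    Then x = 17 + 20·4 = 97, valid modulo lcm(20, 13) = 260: x ≡ 97 (mod 260).
Verify: 97 mod 4 = 1 ✓, 97 mod 5 = 2 ✓, 97 mod 13 = 6 ✓.

x ≡ 97 (mod 260).


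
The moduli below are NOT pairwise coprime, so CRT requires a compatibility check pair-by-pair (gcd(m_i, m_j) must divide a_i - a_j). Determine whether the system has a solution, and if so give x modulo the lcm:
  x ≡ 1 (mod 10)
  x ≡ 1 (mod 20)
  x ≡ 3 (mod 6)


Moduli 10, 20, 6 are not pairwise coprime, so CRT works modulo lcm(m_i) when all pairwise compatibility conditions hold.
Pairwise compatibility: gcd(m_i, m_j) must divide a_i - a_j for every pair.
Merge one congruence at a time:
  Start: x ≡ 1 (mod 10).
  Combine with x ≡ 1 (mod 20): gcd(10, 20) = 10; 1 - 1 = 0, which IS divisible by 10, so compatible.
    Write x = 1 + 10·t and substitute into x ≡ 1 (mod 20): 10·t ≡ 1 − 1 = 0 (mod 20).
    Divide the congruence (and modulus) by g = 10: 1·t ≡ 0 (mod 2).
    So t ≡ 0 (mod 2).
    Then x = 1 + 10·0 = 1, valid modulo lcm(10, 20) = 20: x ≡ 1 (mod 20).
  Combine with x ≡ 3 (mod 6): gcd(20, 6) = 2; 3 - 1 = 2, which IS divisible by 2, so compatible.
    Write x = 1 + 20·t and substitute into x ≡ 3 (mod 6): 20·t ≡ 3 − 1 = 2 (mod 6).
    Divide the congruence (and modulus) by g = 2: 10·t ≡ 1 (mod 3).
    Reduce coefficients mod 3: 1·t ≡ 1 (mod 3).
    So t ≡ 1 (mod 3).
    Then x = 1 + 20·1 = 21, valid modulo lcm(20, 6) = 60: x ≡ 21 (mod 60).
Verify: 21 mod 10 = 1, 21 mod 20 = 1, 21 mod 6 = 3.

x ≡ 21 (mod 60).


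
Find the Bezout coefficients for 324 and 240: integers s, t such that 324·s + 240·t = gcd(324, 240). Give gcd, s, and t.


Euclidean algorithm on (324, 240) — divide until remainder is 0:
  324 = 1 · 240 + 84
  240 = 2 · 84 + 72
  84 = 1 · 72 + 12
  72 = 6 · 12 + 0
gcd(324, 240) = 12.
Track Bezout coefficients alongside the remainders: start with r₀ = 324 = a·1 + b·0 (s = 1, t = 0) and r₁ = 240 = a·0 + b·1 (s = 0, t = 1); each new remainder r_{k+1} = r_{k-1} − q_k·r_k inherits s_{k+1} = s_{k-1} − q_k·s_k, t_{k+1} = t_{k-1} − q_k·t_k, so r_k = a·s_k + b·t_k at every step:
  q = 1: r = 84, s = 1 − 1·0 = 1, t = 0 − 1·1 = -1  (check: 324·1 + 240·(-1) = 84)
  q = 2: r = 72, s = 0 − 2·1 = -2, t = 1 − 2·(-1) = 3  (check: 324·(-2) + 240·3 = 72)
  q = 1: r = 12, s = 1 − 1·(-2) = 3, t = -1 − 1·3 = -4  (check: 324·3 + 240·(-4) = 12)
The row with r = 12 (the gcd) gives the Bezout coefficients s = 3, t = -4.
Result: 324 · (3) + 240 · (-4) = 12.

gcd(324, 240) = 12; s = 3, t = -4 (check: 324·3 + 240·(-4) = 12).


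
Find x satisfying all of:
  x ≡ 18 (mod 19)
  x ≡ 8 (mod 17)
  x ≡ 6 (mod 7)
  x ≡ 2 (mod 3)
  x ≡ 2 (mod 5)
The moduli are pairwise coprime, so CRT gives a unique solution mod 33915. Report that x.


Product of moduli M = 19 · 17 · 7 · 3 · 5 = 33915.
Merge one congruence at a time:
  Start: x ≡ 18 (mod 19).
  Combine with x ≡ 8 (mod 17); new modulus lcm = 323.
    Write x = 18 + 19·t and substitute into x ≡ 8 (mod 17): 19·t ≡ 8 − 18 = -10 (mod 17).
    Reduce coefficients mod 17: 2·t ≡ 7 (mod 17).
    The inverse of 2 mod 17 is 9 (since 2·9 = 18 = 1·17 + 1), so t ≡ 9·7 = 63 ≡ 12 (mod 17).
    Then x = 18 + 19·12 = 246, valid modulo lcm(19, 17) = 323: x ≡ 246 (mod 323).
  Combine with x ≡ 6 (mod 7); new modulus lcm = 2261.
    Write x = 246 + 323·t and substitute into x ≡ 6 (mod 7): 323·t ≡ 6 − 246 = -240 (mod 7).
    Reduce coefficients mod 7: 1·t ≡ 5 (mod 7).
    So t ≡ 5 (mod 7).
    Then x = 246 + 323·5 = 1861, valid modulo lcm(323, 7) = 2261: x ≡ 1861 (mod 2261).
  Combine with x ≡ 2 (mod 3); new modulus lcm = 6783.
    Write x = 1861 + 2261·t and substitute into x ≡ 2 (mod 3): 2261·t ≡ 2 − 1861 = -1859 (mod 3).
    Reduce coefficients mod 3: 2·t ≡ 1 (mod 3).
    The inverse of 2 mod 3 is 2 (since 2·2 = 4 = 1·3 + 1), so t ≡ 2·1 = 2 ≡ 2 (mod 3).
    Then x = 1861 + 2261·2 = 6383, valid modulo lcm(2261, 3) = 6783: x ≡ 6383 (mod 6783).
  Combine with x ≡ 2 (mod 5); new modulus lcm = 33915.
    Write x = 6383 + 6783·t and substitute into x ≡ 2 (mod 5): 6783·t ≡ 2 − 6383 = -6381 (mod 5).
    Reduce coefficients mod 5: 3·t ≡ 4 (mod 5).
    The inverse of 3 mod 5 is 2 (since 3·2 = 6 = 1·5 + 1), so t ≡ 2·4 = 8 ≡ 3 (mod 5).
    Then x = 6383 + 6783·3 = 26732, valid modulo lcm(6783, 5) = 33915: x ≡ 26732 (mod 33915).
Verify against each original: 26732 mod 19 = 18, 26732 mod 17 = 8, 26732 mod 7 = 6, 26732 mod 3 = 2, 26732 mod 5 = 2.

x ≡ 26732 (mod 33915).


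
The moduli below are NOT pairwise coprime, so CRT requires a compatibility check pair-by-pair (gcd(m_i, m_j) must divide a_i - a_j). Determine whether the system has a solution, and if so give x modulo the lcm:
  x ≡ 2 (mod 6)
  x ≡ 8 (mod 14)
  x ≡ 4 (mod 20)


Moduli 6, 14, 20 are not pairwise coprime, so CRT works modulo lcm(m_i) when all pairwise compatibility conditions hold.
Pairwise compatibility: gcd(m_i, m_j) must divide a_i - a_j for every pair.
Merge one congruence at a time:
  Start: x ≡ 2 (mod 6).
  Combine with x ≡ 8 (mod 14): gcd(6, 14) = 2; 8 - 2 = 6, which IS divisible by 2, so compatible.
    Write x = 2 + 6·t and substitute into x ≡ 8 (mod 14): 6·t ≡ 8 − 2 = 6 (mod 14).
    Divide the congruence (and modulus) by g = 2: 3·t ≡ 3 (mod 7).
    The inverse of 3 mod 7 is 5 (since 3·5 = 15 = 2·7 + 1), so t ≡ 5·3 = 15 ≡ 1 (mod 7).
    Then x = 2 + 6·1 = 8, valid modulo lcm(6, 14) = 42: x ≡ 8 (mod 42).
  Combine with x ≡ 4 (mod 20): gcd(42, 20) = 2; 4 - 8 = -4, which IS divisible by 2, so compatible.
    Write x = 8 + 42·t and substitute into x ≡ 4 (mod 20): 42·t ≡ 4 − 8 = -4 (mod 20).
    Divide the congruence (and modulus) by g = 2: 21·t ≡ -2 (mod 10).
    Reduce coefficients mod 10: 1·t ≡ 8 (mod 10).
    So t ≡ 8 (mod 10).
    Then x = 8 + 42·8 = 344, valid modulo lcm(42, 20) = 420: x ≡ 344 (mod 420).
Verify: 344 mod 6 = 2, 344 mod 14 = 8, 344 mod 20 = 4.

x ≡ 344 (mod 420).


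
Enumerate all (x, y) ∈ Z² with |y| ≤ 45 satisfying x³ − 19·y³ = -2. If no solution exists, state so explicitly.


The equation is x³ - 19y³ = -2. For fixed y, x³ = 19·y³ − 2, so a solution requires the RHS to be a perfect cube.
Strategy: iterate y from -45 to 45, compute RHS = 19·y³ − 2, and check whether it is a (positive or negative) perfect cube.
Check small values of y:
  y = 0: RHS = -2 is not a perfect cube.
  y = 1: RHS = 17 is not a perfect cube.
  y = -1: RHS = -21 is not a perfect cube.
  y = 2: RHS = 150 is not a perfect cube.
  y = -2: RHS = -154 is not a perfect cube.
  y = 3: RHS = 511 is not a perfect cube.
  y = -3: RHS = -515 is not a perfect cube.
Continuing the search up to |y| = 45 finds no solutions either.
No (x, y) in the scanned range satisfies the equation.

No integer solutions with |y| ≤ 45.


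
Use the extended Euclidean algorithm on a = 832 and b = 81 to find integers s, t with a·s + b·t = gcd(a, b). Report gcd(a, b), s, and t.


Euclidean algorithm on (832, 81) — divide until remainder is 0:
  832 = 10 · 81 + 22
  81 = 3 · 22 + 15
  22 = 1 · 15 + 7
  15 = 2 · 7 + 1
  7 = 7 · 1 + 0
gcd(832, 81) = 1.
Track Bezout coefficients alongside the remainders: start with r₀ = 832 = a·1 + b·0 (s = 1, t = 0) and r₁ = 81 = a·0 + b·1 (s = 0, t = 1); each new remainder r_{k+1} = r_{k-1} − q_k·r_k inherits s_{k+1} = s_{k-1} − q_k·s_k, t_{k+1} = t_{k-1} − q_k·t_k, so r_k = a·s_k + b·t_k at every step:
  q = 10: r = 22, s = 1 − 10·0 = 1, t = 0 − 10·1 = -10  (check: 832·1 + 81·(-10) = 22)
  q = 3: r = 15, s = 0 − 3·1 = -3, t = 1 − 3·(-10) = 31  (check: 832·(-3) + 81·31 = 15)
  q = 1: r = 7, s = 1 − 1·(-3) = 4, t = -10 − 1·31 = -41  (check: 832·4 + 81·(-41) = 7)
  q = 2: r = 1, s = -3 − 2·4 = -11, t = 31 − 2·(-41) = 113  (check: 832·(-11) + 81·113 = 1)
The row with r = 1 (the gcd) gives the Bezout coefficients s = -11, t = 113.
Result: 832 · (-11) + 81 · (113) = 1.

gcd(832, 81) = 1; s = -11, t = 113 (check: 832·(-11) + 81·113 = 1).


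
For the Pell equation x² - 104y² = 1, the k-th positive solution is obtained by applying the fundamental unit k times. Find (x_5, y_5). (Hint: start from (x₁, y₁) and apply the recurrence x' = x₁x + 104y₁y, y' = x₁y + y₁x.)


Step 1: Find the fundamental solution (x₁, y₁) of x² - 104y² = 1.
  Expand √104 as a continued fraction. a₀ = ⌊√104⌋ = 10; iterate m_{k+1} = d_k·a_k − m_k, d_{k+1} = (104 − m_{k+1}²)/d_k, a_{k+1} = ⌊(a₀ + m_{k+1})/d_{k+1}⌋ (starting m₀ = 0, d₀ = 1), with convergents p_k = a_k·p_{k-1} + p_{k-2}, q_k = a_k·q_{k-1} + q_{k-2} (p₋₁ = 1, q₋₁ = 0):
  k = 0: a₀ = 10; p₀/q₀ = 10/1; p₀² − 104·q₀² = 100 − 104 = -4.
  k = 1: m = 10, d = 4, a = ⌊(10 + 10)/4⌋ = 5; p/q = (5·10 + 1)/(5·1 + 0) = 51/5; p² − 104·q² = 2601 − 2600 = 1.
  The first convergent with p² − 104·q² = 1 gives the fundamental solution (x₁, y₁) = (51, 5).
Step 2: Apply the recurrence (x_{n+1}, y_{n+1}) = (x₁x_n + 104y₁y_n, x₁y_n + y₁x_n) repeatedly.
  From (x_1, y_1) = (51, 5): x_2 = 51·51 + 104·5·5 = 5201; y_2 = 51·5 + 5·51 = 510.
  From (x_2, y_2) = (5201, 510): x_3 = 51·5201 + 104·5·510 = 530451; y_3 = 51·510 + 5·5201 = 52015.
  From (x_3, y_3) = (530451, 52015): x_4 = 51·530451 + 104·5·52015 = 54100801; y_4 = 51·52015 + 5·530451 = 5305020.
  From (x_4, y_4) = (54100801, 5305020): x_5 = 51·54100801 + 104·5·5305020 = 5517751251; y_5 = 51·5305020 + 5·54100801 = 541060025.
Step 3: Verify x_5² - 104·y_5² = 30445578867912065001 - 30445578867912065000 = 1 (should be 1). ✓

(x_1, y_1) = (51, 5); (x_5, y_5) = (5517751251, 541060025).


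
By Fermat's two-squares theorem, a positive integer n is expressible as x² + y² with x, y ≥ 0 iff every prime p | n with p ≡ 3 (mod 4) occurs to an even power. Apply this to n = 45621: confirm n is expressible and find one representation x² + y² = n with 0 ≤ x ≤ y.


Step 1: Factor n = 45621 = 3^2 · 37 · 137.
Step 2: Check the mod-4 condition on each prime factor: 3 ≡ 3 (mod 4), exponent 2 (must be even); 37 ≡ 1 (mod 4), exponent 1; 137 ≡ 1 (mod 4), exponent 1.
All primes ≡ 3 (mod 4) appear to even exponent (or don't appear), so by the two-squares theorem n IS expressible as a sum of two squares.
Step 3: Build a representation. Group n = k² · m with k = 3 and m = 37 · 137 = 5069 (a product of primes ≡ 1 (mod 4)); a representation of m scales to one of n via (k·x)² + (k·y)² = k²(x² + y²). Each prime p ≡ 1 (mod 4) is itself a sum of two squares; find a² by testing p − a² for a perfect square:
  37: 37 − 1² = 36 = 6² ⇒ 37 = 1² + 6².
  137: 137 − 1² = 136, 137 − 2² = 133, 137 − 3² = 128, 137 − 4² = 121 = 11² ⇒ 137 = 4² + 11².
  Combine using the Brahmagupta–Fibonacci identity (a² + b²)(c² + d²) = (ac − bd)² + (ad + bc)² = (ac + bd)² + (ad − bc)²:
  37 · 137 = 5069: from (1² + 6²)(4² + 11²), take (1·4 − 6·11, 1·11 + 6·4) = (4 − 66, 11 + 24) = (-62, 35); dropping signs (only squares matter) gives (62, 35); check 62² + 35² = 3844 + 1225 = 5069 ✓.
  Scale by k = 3: (3·62, 3·35) = (186, 105).
Step 4: Order so x ≤ y and verify: 105² + 186² = 11025 + 34596 = 45621 = n. ✓

n = 45621 = 105² + 186² (one valid representation with x ≤ y).


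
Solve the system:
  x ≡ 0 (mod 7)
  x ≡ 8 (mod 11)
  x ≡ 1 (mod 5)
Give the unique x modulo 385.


Moduli 7, 11, 5 are pairwise coprime; by CRT there is a unique solution modulo M = 7 · 11 · 5 = 385.
Solve pairwise, accumulating the modulus:
  Start with x ≡ 0 (mod 7).
  Combine with x ≡ 8 (mod 11): since gcd(7, 11) = 1, we get a unique residue mod 77.
    Write x = 0 + 7·t and substitute into x ≡ 8 (mod 11): 7·t ≡ 8 − 0 = 8 (mod 11).
    The inverse of 7 mod 11 is 8 (since 7·8 = 56 = 5·11 + 1), so t ≡ 8·8 = 64 ≡ 9 (mod 11).
    Then x = 0 + 7·9 = 63, valid modulo lcm(7, 11) = 77: x ≡ 63 (mod 77).
  Combine with x ≡ 1 (mod 5): since gcd(77, 5) = 1, we get a unique residue mod 385.
    Write x = 63 + 77·t and substitute into x ≡ 1 (mod 5): 77·t ≡ 1 − 63 = -62 (mod 5).
    Reduce coefficients mod 5: 2·t ≡ 3 (mod 5).
    The inverse of 2 mod 5 is 3 (since 2·3 = 6 = 1·5 + 1), so t ≡ 3·3 = 9 ≡ 4 (mod 5).
    Then x = 63 + 77·4 = 371, valid modulo lcm(77, 5) = 385: x ≡ 371 (mod 385).
Verify: 371 mod 7 = 0 ✓, 371 mod 11 = 8 ✓, 371 mod 5 = 1 ✓.

x ≡ 371 (mod 385).


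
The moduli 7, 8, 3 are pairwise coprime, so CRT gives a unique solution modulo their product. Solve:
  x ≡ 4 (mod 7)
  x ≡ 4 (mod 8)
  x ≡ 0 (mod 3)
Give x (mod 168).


Moduli 7, 8, 3 are pairwise coprime; by CRT there is a unique solution modulo M = 7 · 8 · 3 = 168.
Solve pairwise, accumulating the modulus:
  Start with x ≡ 4 (mod 7).
  Combine with x ≡ 4 (mod 8): since gcd(7, 8) = 1, we get a unique residue mod 56.
    Write x = 4 + 7·t and substitute into x ≡ 4 (mod 8): 7·t ≡ 4 − 4 = 0 (mod 8).
    The inverse of 7 mod 8 is 7 (since 7·7 = 49 = 6·8 + 1), so t ≡ 7·0 = 0 ≡ 0 (mod 8).
    Then x = 4 + 7·0 = 4, valid modulo lcm(7, 8) = 56: x ≡ 4 (mod 56).
  Combine with x ≡ 0 (mod 3): since gcd(56, 3) = 1, we get a unique residue mod 168.
    Write x = 4 + 56·t and substitute into x ≡ 0 (mod 3): 56·t ≡ 0 − 4 = -4 (mod 3).
    Reduce coefficients mod 3: 2·t ≡ 2 (mod 3).
    The inverse of 2 mod 3 is 2 (since 2·2 = 4 = 1·3 + 1), so t ≡ 2·2 = 4 ≡ 1 (mod 3).
    Then x = 4 + 56·1 = 60, valid modulo lcm(56, 3) = 168: x ≡ 60 (mod 168).
Verify: 60 mod 7 = 4 ✓, 60 mod 8 = 4 ✓, 60 mod 3 = 0 ✓.

x ≡ 60 (mod 168).


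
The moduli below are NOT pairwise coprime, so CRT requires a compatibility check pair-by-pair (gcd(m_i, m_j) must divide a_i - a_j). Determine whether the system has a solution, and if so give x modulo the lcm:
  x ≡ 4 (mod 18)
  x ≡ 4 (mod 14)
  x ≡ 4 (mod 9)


Moduli 18, 14, 9 are not pairwise coprime, so CRT works modulo lcm(m_i) when all pairwise compatibility conditions hold.
Pairwise compatibility: gcd(m_i, m_j) must divide a_i - a_j for every pair.
Merge one congruence at a time:
  Start: x ≡ 4 (mod 18).
  Combine with x ≡ 4 (mod 14): gcd(18, 14) = 2; 4 - 4 = 0, which IS divisible by 2, so compatible.
    Write x = 4 + 18·t and substitute into x ≡ 4 (mod 14): 18·t ≡ 4 − 4 = 0 (mod 14).
    Divide the congruence (and modulus) by g = 2: 9·t ≡ 0 (mod 7).
    Reduce coefficients mod 7: 2·t ≡ 0 (mod 7).
    The inverse of 2 mod 7 is 4 (since 2·4 = 8 = 1·7 + 1), so t ≡ 4·0 = 0 ≡ 0 (mod 7).
    Then x = 4 + 18·0 = 4, valid modulo lcm(18, 14) = 126: x ≡ 4 (mod 126).
  Combine with x ≡ 4 (mod 9): gcd(126, 9) = 9; 4 - 4 = 0, which IS divisible by 9, so compatible.
    Write x = 4 + 126·t and substitute into x ≡ 4 (mod 9): 126·t ≡ 4 − 4 = 0 (mod 9).
    Divide the congruence (and modulus) by g = 9: 14·t ≡ 0 (mod 1).
    Modulo 1 every t works; take t = 0.
    Then x = 4 + 126·0 = 4, valid modulo lcm(126, 9) = 126: x ≡ 4 (mod 126).
Verify: 4 mod 18 = 4, 4 mod 14 = 4, 4 mod 9 = 4.

x ≡ 4 (mod 126).


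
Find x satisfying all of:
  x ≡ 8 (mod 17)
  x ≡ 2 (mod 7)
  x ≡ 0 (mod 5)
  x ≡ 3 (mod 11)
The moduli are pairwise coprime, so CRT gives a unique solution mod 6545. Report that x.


Product of moduli M = 17 · 7 · 5 · 11 = 6545.
Merge one congruence at a time:
  Start: x ≡ 8 (mod 17).
  Combine with x ≡ 2 (mod 7); new modulus lcm = 119.
    Write x = 8 + 17·t and substitute into x ≡ 2 (mod 7): 17·t ≡ 2 − 8 = -6 (mod 7).
    Reduce coefficients mod 7: 3·t ≡ 1 (mod 7).
    The inverse of 3 mod 7 is 5 (since 3·5 = 15 = 2·7 + 1), so t ≡ 5·1 = 5 ≡ 5 (mod 7).
    Then x = 8 + 17·5 = 93, valid modulo lcm(17, 7) = 119: x ≡ 93 (mod 119).
  Combine with x ≡ 0 (mod 5); new modulus lcm = 595.
    Write x = 93 + 119·t and substitute into x ≡ 0 (mod 5): 119·t ≡ 0 − 93 = -93 (mod 5).
    Reduce coefficients mod 5: 4·t ≡ 2 (mod 5).
    The inverse of 4 mod 5 is 4 (since 4·4 = 16 = 3·5 + 1), so t ≡ 4·2 = 8 ≡ 3 (mod 5).
    Then x = 93 + 119·3 = 450, valid modulo lcm(119, 5) = 595: x ≡ 450 (mod 595).
  Combine with x ≡ 3 (mod 11); new modulus lcm = 6545.
    Write x = 450 + 595·t and substitute into x ≡ 3 (mod 11): 595·t ≡ 3 − 450 = -447 (mod 11).
    Reduce coefficients mod 11: 1·t ≡ 4 (mod 11).
    So t ≡ 4 (mod 11).
    Then x = 450 + 595·4 = 2830, valid modulo lcm(595, 11) = 6545: x ≡ 2830 (mod 6545).
Verify against each original: 2830 mod 17 = 8, 2830 mod 7 = 2, 2830 mod 5 = 0, 2830 mod 11 = 3.

x ≡ 2830 (mod 6545).


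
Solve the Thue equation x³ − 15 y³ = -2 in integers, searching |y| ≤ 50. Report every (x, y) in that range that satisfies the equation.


The equation is x³ - 15y³ = -2. For fixed y, x³ = 15·y³ − 2, so a solution requires the RHS to be a perfect cube.
Strategy: iterate y from -50 to 50, compute RHS = 15·y³ − 2, and check whether it is a (positive or negative) perfect cube.
Check small values of y:
  y = 0: RHS = -2 is not a perfect cube.
  y = 1: RHS = 13 is not a perfect cube.
  y = -1: RHS = -17 is not a perfect cube.
  y = 2: RHS = 118 is not a perfect cube.
  y = -2: RHS = -122 is not a perfect cube.
  y = 3: RHS = 403 is not a perfect cube.
  y = -3: RHS = -407 is not a perfect cube.
Continuing the search up to |y| = 50 finds no solutions either.
No (x, y) in the scanned range satisfies the equation.

No integer solutions with |y| ≤ 50.


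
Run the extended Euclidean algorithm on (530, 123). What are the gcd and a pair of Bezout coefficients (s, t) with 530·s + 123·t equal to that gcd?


Euclidean algorithm on (530, 123) — divide until remainder is 0:
  530 = 4 · 123 + 38
  123 = 3 · 38 + 9
  38 = 4 · 9 + 2
  9 = 4 · 2 + 1
  2 = 2 · 1 + 0
gcd(530, 123) = 1.
Track Bezout coefficients alongside the remainders: start with r₀ = 530 = a·1 + b·0 (s = 1, t = 0) and r₁ = 123 = a·0 + b·1 (s = 0, t = 1); each new remainder r_{k+1} = r_{k-1} − q_k·r_k inherits s_{k+1} = s_{k-1} − q_k·s_k, t_{k+1} = t_{k-1} − q_k·t_k, so r_k = a·s_k + b·t_k at every step:
  q = 4: r = 38, s = 1 − 4·0 = 1, t = 0 − 4·1 = -4  (check: 530·1 + 123·(-4) = 38)
  q = 3: r = 9, s = 0 − 3·1 = -3, t = 1 − 3·(-4) = 13  (check: 530·(-3) + 123·13 = 9)
  q = 4: r = 2, s = 1 − 4·(-3) = 13, t = -4 − 4·13 = -56  (check: 530·13 + 123·(-56) = 2)
  q = 4: r = 1, s = -3 − 4·13 = -55, t = 13 − 4·(-56) = 237  (check: 530·(-55) + 123·237 = 1)
The row with r = 1 (the gcd) gives the Bezout coefficients s = -55, t = 237.
Result: 530 · (-55) + 123 · (237) = 1.

gcd(530, 123) = 1; s = -55, t = 237 (check: 530·(-55) + 123·237 = 1).


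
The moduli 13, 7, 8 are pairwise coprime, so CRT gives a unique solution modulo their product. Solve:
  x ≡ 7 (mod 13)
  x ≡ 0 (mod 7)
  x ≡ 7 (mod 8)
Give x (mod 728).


Moduli 13, 7, 8 are pairwise coprime; by CRT there is a unique solution modulo M = 13 · 7 · 8 = 728.
Solve pairwise, accumulating the modulus:
  Start with x ≡ 7 (mod 13).
  Combine with x ≡ 0 (mod 7): since gcd(13, 7) = 1, we get a unique residue mod 91.
    Write x = 7 + 13·t and substitute into x ≡ 0 (mod 7): 13·t ≡ 0 − 7 = -7 (mod 7).
    Reduce coefficients mod 7: 6·t ≡ 0 (mod 7).
    The inverse of 6 mod 7 is 6 (since 6·6 = 36 = 5·7 + 1), so t ≡ 6·0 = 0 ≡ 0 (mod 7).
    Then x = 7 + 13·0 = 7, valid modulo lcm(13, 7) = 91: x ≡ 7 (mod 91).
  Combine with x ≡ 7 (mod 8): since gcd(91, 8) = 1, we get a unique residue mod 728.
    Write x = 7 + 91·t and substitute into x ≡ 7 (mod 8): 91·t ≡ 7 − 7 = 0 (mod 8).
    Reduce coefficients mod 8: 3·t ≡ 0 (mod 8).
    The inverse of 3 mod 8 is 3 (since 3·3 = 9 = 1·8 + 1), so t ≡ 3·0 = 0 ≡ 0 (mod 8).
    Then x = 7 + 91·0 = 7, valid modulo lcm(91, 8) = 728: x ≡ 7 (mod 728).
Verify: 7 mod 13 = 7 ✓, 7 mod 7 = 0 ✓, 7 mod 8 = 7 ✓.

x ≡ 7 (mod 728).


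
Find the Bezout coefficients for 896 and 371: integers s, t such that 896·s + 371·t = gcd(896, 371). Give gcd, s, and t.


Euclidean algorithm on (896, 371) — divide until remainder is 0:
  896 = 2 · 371 + 154
  371 = 2 · 154 + 63
  154 = 2 · 63 + 28
  63 = 2 · 28 + 7
  28 = 4 · 7 + 0
gcd(896, 371) = 7.
Track Bezout coefficients alongside the remainders: start with r₀ = 896 = a·1 + b·0 (s = 1, t = 0) and r₁ = 371 = a·0 + b·1 (s = 0, t = 1); each new remainder r_{k+1} = r_{k-1} − q_k·r_k inherits s_{k+1} = s_{k-1} − q_k·s_k, t_{k+1} = t_{k-1} − q_k·t_k, so r_k = a·s_k + b·t_k at every step:
  q = 2: r = 154, s = 1 − 2·0 = 1, t = 0 − 2·1 = -2  (check: 896·1 + 371·(-2) = 154)
  q = 2: r = 63, s = 0 − 2·1 = -2, t = 1 − 2·(-2) = 5  (check: 896·(-2) + 371·5 = 63)
  q = 2: r = 28, s = 1 − 2·(-2) = 5, t = -2 − 2·5 = -12  (check: 896·5 + 371·(-12) = 28)
  q = 2: r = 7, s = -2 − 2·5 = -12, t = 5 − 2·(-12) = 29  (check: 896·(-12) + 371·29 = 7)
The row with r = 7 (the gcd) gives the Bezout coefficients s = -12, t = 29.
Result: 896 · (-12) + 371 · (29) = 7.

gcd(896, 371) = 7; s = -12, t = 29 (check: 896·(-12) + 371·29 = 7).


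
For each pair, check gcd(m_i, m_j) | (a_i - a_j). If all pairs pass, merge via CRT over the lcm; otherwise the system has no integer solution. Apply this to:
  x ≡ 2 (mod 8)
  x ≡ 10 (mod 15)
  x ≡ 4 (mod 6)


Moduli 8, 15, 6 are not pairwise coprime, so CRT works modulo lcm(m_i) when all pairwise compatibility conditions hold.
Pairwise compatibility: gcd(m_i, m_j) must divide a_i - a_j for every pair.
Merge one congruence at a time:
  Start: x ≡ 2 (mod 8).
  Combine with x ≡ 10 (mod 15): gcd(8, 15) = 1; 10 - 2 = 8, which IS divisible by 1, so compatible.
    Write x = 2 + 8·t and substitute into x ≡ 10 (mod 15): 8·t ≡ 10 − 2 = 8 (mod 15).
    The inverse of 8 mod 15 is 2 (since 8·2 = 16 = 1·15 + 1), so t ≡ 2·8 = 16 ≡ 1 (mod 15).
    Then x = 2 + 8·1 = 10, valid modulo lcm(8, 15) = 120: x ≡ 10 (mod 120).
  Combine with x ≡ 4 (mod 6): gcd(120, 6) = 6; 4 - 10 = -6, which IS divisible by 6, so compatible.
    Write x = 10 + 120·t and substitute into x ≡ 4 (mod 6): 120·t ≡ 4 − 10 = -6 (mod 6).
    Divide the congruence (and modulus) by g = 6: 20·t ≡ -1 (mod 1).
    Modulo 1 every t works; take t = 0.
    Then x = 10 + 120·0 = 10, valid modulo lcm(120, 6) = 120: x ≡ 10 (mod 120).
Verify: 10 mod 8 = 2, 10 mod 15 = 10, 10 mod 6 = 4.

x ≡ 10 (mod 120).


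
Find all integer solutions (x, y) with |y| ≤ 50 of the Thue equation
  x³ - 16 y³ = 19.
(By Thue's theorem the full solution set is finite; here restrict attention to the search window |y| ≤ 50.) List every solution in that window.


The equation is x³ - 16y³ = 19. For fixed y, x³ = 16·y³ + 19, so a solution requires the RHS to be a perfect cube.
Strategy: iterate y from -50 to 50, compute RHS = 16·y³ + 19, and check whether it is a (positive or negative) perfect cube.
Check small values of y:
  y = 0: RHS = 19 is not a perfect cube.
  y = 1: RHS = 35 is not a perfect cube.
  y = -1: RHS = 3 is not a perfect cube.
  y = 2: RHS = 147 is not a perfect cube.
  y = -2: RHS = -109 is not a perfect cube.
  y = 3: RHS = 451 is not a perfect cube.
  y = -3: RHS = -413 is not a perfect cube.
Continuing the search up to |y| = 50 finds no solutions either.
No (x, y) in the scanned range satisfies the equation.

No integer solutions with |y| ≤ 50.


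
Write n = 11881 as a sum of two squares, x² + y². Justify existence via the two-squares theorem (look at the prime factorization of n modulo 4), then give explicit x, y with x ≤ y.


Step 1: Factor n = 11881 = 109^2.
Step 2: Check the mod-4 condition on each prime factor: 109 ≡ 1 (mod 4), exponent 2.
All primes ≡ 3 (mod 4) appear to even exponent (or don't appear), so by the two-squares theorem n IS expressible as a sum of two squares.
Step 3: Build a representation. Here n = 109 · 109 is a product of primes ≡ 1 (mod 4). Each prime p ≡ 1 (mod 4) is itself a sum of two squares; find a² by testing p − a² for a perfect square:
  109: 109 − 1² = 108, 109 − 2² = 105, 109 − 3² = 100 = 10² ⇒ 109 = 3² + 10².
  Combine using the Brahmagupta–Fibonacci identity (a² + b²)(c² + d²) = (ac − bd)² + (ad + bc)² = (ac + bd)² + (ad − bc)²:
  109 · 109 = 11881: from (3² + 10²)(3² + 10²), take (3·3 − 10·10, 3·10 + 10·3) = (9 − 100, 30 + 30) = (-91, 60); dropping signs (only squares matter) gives (91, 60); check 91² + 60² = 8281 + 3600 = 11881 ✓.
Step 4: Order so x ≤ y and verify: 60² + 91² = 3600 + 8281 = 11881 = n. ✓

n = 11881 = 60² + 91² (one valid representation with x ≤ y).


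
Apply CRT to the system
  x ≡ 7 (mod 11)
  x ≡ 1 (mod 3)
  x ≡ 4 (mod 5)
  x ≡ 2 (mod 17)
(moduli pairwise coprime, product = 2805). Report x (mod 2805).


Product of moduli M = 11 · 3 · 5 · 17 = 2805.
Merge one congruence at a time:
  Start: x ≡ 7 (mod 11).
  Combine with x ≡ 1 (mod 3); new modulus lcm = 33.
    Write x = 7 + 11·t and substitute into x ≡ 1 (mod 3): 11·t ≡ 1 − 7 = -6 (mod 3).
    Reduce coefficients mod 3: 2·t ≡ 0 (mod 3).
    The inverse of 2 mod 3 is 2 (since 2·2 = 4 = 1·3 + 1), so t ≡ 2·0 = 0 ≡ 0 (mod 3).
    Then x = 7 + 11·0 = 7, valid modulo lcm(11, 3) = 33: x ≡ 7 (mod 33).
  Combine with x ≡ 4 (mod 5); new modulus lcm = 165.
    Write x = 7 + 33·t and substitute into x ≡ 4 (mod 5): 33·t ≡ 4 − 7 = -3 (mod 5).
    Reduce coefficients mod 5: 3·t ≡ 2 (mod 5).
    The inverse of 3 mod 5 is 2 (since 3·2 = 6 = 1·5 + 1), so t ≡ 2·2 = 4 ≡ 4 (mod 5).
    Then x = 7 + 33·4 = 139, valid modulo lcm(33, 5) = 165: x ≡ 139 (mod 165).
  Combine with x ≡ 2 (mod 17); new modulus lcm = 2805.
    Write x = 139 + 165·t and substitute into x ≡ 2 (mod 17): 165·t ≡ 2 − 139 = -137 (mod 17).
    Reduce coefficients mod 17: 12·t ≡ 16 (mod 17).
    The inverse of 12 mod 17 is 10 (since 12·10 = 120 = 7·17 + 1), so t ≡ 10·16 = 160 ≡ 7 (mod 17).
    Then x = 139 + 165·7 = 1294, valid modulo lcm(165, 17) = 2805: x ≡ 1294 (mod 2805).
Verify against each original: 1294 mod 11 = 7, 1294 mod 3 = 1, 1294 mod 5 = 4, 1294 mod 17 = 2.

x ≡ 1294 (mod 2805).


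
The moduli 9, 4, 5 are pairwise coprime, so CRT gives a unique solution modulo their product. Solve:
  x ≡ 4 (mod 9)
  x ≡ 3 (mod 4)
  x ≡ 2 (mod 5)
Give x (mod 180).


Moduli 9, 4, 5 are pairwise coprime; by CRT there is a unique solution modulo M = 9 · 4 · 5 = 180.
Solve pairwise, accumulating the modulus:
  Start with x ≡ 4 (mod 9).
  Combine with x ≡ 3 (mod 4): since gcd(9, 4) = 1, we get a unique residue mod 36.
    Write x = 4 + 9·t and substitute into x ≡ 3 (mod 4): 9·t ≡ 3 − 4 = -1 (mod 4).
    Reduce coefficients mod 4: 1·t ≡ 3 (mod 4).
    So t ≡ 3 (mod 4).
    Then x = 4 + 9·3 = 31, valid modulo lcm(9, 4) = 36: x ≡ 31 (mod 36).
  Combine with x ≡ 2 (mod 5): since gcd(36, 5) = 1, we get a unique residue mod 180.
    Write x = 31 + 36·t and substitute into x ≡ 2 (mod 5): 36·t ≡ 2 − 31 = -29 (mod 5).
    Reduce coefficients mod 5: 1·t ≡ 1 (mod 5).
    So t ≡ 1 (mod 5).
    Then x = 31 + 36·1 = 67, valid modulo lcm(36, 5) = 180: x ≡ 67 (mod 180).
Verify: 67 mod 9 = 4 ✓, 67 mod 4 = 3 ✓, 67 mod 5 = 2 ✓.

x ≡ 67 (mod 180).


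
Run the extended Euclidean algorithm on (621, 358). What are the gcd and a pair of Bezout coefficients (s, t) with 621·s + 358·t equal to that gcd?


Euclidean algorithm on (621, 358) — divide until remainder is 0:
  621 = 1 · 358 + 263
  358 = 1 · 263 + 95
  263 = 2 · 95 + 73
  95 = 1 · 73 + 22
  73 = 3 · 22 + 7
  22 = 3 · 7 + 1
  7 = 7 · 1 + 0
gcd(621, 358) = 1.
Track Bezout coefficients alongside the remainders: start with r₀ = 621 = a·1 + b·0 (s = 1, t = 0) and r₁ = 358 = a·0 + b·1 (s = 0, t = 1); each new remainder r_{k+1} = r_{k-1} − q_k·r_k inherits s_{k+1} = s_{k-1} − q_k·s_k, t_{k+1} = t_{k-1} − q_k·t_k, so r_k = a·s_k + b·t_k at every step:
  q = 1: r = 263, s = 1 − 1·0 = 1, t = 0 − 1·1 = -1  (check: 621·1 + 358·(-1) = 263)
  q = 1: r = 95, s = 0 − 1·1 = -1, t = 1 − 1·(-1) = 2  (check: 621·(-1) + 358·2 = 95)
  q = 2: r = 73, s = 1 − 2·(-1) = 3, t = -1 − 2·2 = -5  (check: 621·3 + 358·(-5) = 73)
  q = 1: r = 22, s = -1 − 1·3 = -4, t = 2 − 1·(-5) = 7  (check: 621·(-4) + 358·7 = 22)
  q = 3: r = 7, s = 3 − 3·(-4) = 15, t = -5 − 3·7 = -26  (check: 621·15 + 358·(-26) = 7)
  q = 3: r = 1, s = -4 − 3·15 = -49, t = 7 − 3·(-26) = 85  (check: 621·(-49) + 358·85 = 1)
The row with r = 1 (the gcd) gives the Bezout coefficients s = -49, t = 85.
Result: 621 · (-49) + 358 · (85) = 1.

gcd(621, 358) = 1; s = -49, t = 85 (check: 621·(-49) + 358·85 = 1).
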